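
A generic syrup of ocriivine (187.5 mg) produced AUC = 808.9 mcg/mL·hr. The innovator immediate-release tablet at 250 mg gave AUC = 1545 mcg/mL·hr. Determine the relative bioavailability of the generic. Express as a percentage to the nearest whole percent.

F_rel = (AUC_test/D_test) / (AUC_ref/D_ref)
      = (808.9/187.5) / (1545/250)
      = 4.31413 / 6.18 = 0.6981 = 69.81%

F_rel = 70%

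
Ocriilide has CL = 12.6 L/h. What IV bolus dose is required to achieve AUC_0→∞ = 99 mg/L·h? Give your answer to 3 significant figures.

Dose_iv = CL × AUC_0→∞
     = 12.6 × 99 = 1247.4 mg

Dose = 1250 mg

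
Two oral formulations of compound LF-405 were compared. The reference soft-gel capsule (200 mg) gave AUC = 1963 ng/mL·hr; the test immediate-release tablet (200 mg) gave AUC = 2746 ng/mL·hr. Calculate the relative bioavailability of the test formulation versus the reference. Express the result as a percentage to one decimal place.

F_rel = (AUC_test/D_test) / (AUC_ref/D_ref)
      = (2746/200) / (1963/200)
      = 13.73 / 9.815 = 1.3989 = 139.89%

F_rel = 139.9%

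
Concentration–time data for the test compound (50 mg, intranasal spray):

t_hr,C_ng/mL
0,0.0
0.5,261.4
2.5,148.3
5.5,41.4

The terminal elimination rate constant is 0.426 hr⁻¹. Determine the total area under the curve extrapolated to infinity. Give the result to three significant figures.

AUC = 857 ng/mL·hr

Trapezoidal AUC_0→5.5:
  [0→0.5]: (0.0+261.4)/2 × 0.5 = 65.35
  [0.5→2.5]: (261.4+148.3)/2 × 2 = 409.7
  [2.5→5.5]: (148.3+41.4)/2 × 3 = 284.55
  Sum = 759.6 ng/mL·hr
Extrapolated tail: C_last / k_e = 41.4 / 0.426 = 97.183
AUC_0→∞ = 759.6 + 97.183 = 856.783 ng/mL·hr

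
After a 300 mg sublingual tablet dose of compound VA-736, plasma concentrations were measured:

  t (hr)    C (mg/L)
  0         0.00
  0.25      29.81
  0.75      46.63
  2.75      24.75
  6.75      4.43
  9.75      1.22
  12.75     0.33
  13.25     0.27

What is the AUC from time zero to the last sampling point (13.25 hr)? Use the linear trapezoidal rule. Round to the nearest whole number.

AUC = 164 mg/L·hr

Trapezoidal AUC_0→13.25:
  [0→0.25]: (0.00+29.81)/2 × 0.25 = 3.72625
  [0.25→0.75]: (29.81+46.63)/2 × 0.5 = 19.11
  [0.75→2.75]: (46.63+24.75)/2 × 2 = 71.38
  [2.75→6.75]: (24.75+4.43)/2 × 4 = 58.36
  [6.75→9.75]: (4.43+1.22)/2 × 3 = 8.475
  [9.75→12.75]: (1.22+0.33)/2 × 3 = 2.325
  [12.75→13.25]: (0.33+0.27)/2 × 0.5 = 0.15
  Sum = 163.52625 mg/L·hr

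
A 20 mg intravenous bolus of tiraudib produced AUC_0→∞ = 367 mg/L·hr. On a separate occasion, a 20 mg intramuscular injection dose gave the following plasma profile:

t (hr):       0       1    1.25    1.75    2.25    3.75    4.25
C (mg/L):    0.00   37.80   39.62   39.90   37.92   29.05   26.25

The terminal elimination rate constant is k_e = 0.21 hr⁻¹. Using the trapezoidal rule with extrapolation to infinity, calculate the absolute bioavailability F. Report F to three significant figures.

F = 0.700

Trapezoidal AUC_0→4.25 (intramuscular injection):
  [0→1]: (0.00+37.80)/2 × 1 = 18.9
  [1→1.25]: (37.80+39.62)/2 × 0.25 = 9.6775
  [1.25→1.75]: (39.62+39.90)/2 × 0.5 = 19.88
  [1.75→2.25]: (39.90+37.92)/2 × 0.5 = 19.455
  [2.25→3.75]: (37.92+29.05)/2 × 1.5 = 50.2275
  [3.75→4.25]: (29.05+26.25)/2 × 0.5 = 13.825
  Sum = 131.965 mg/L·hr
Tail: C_last/k_e = 26.25/0.21 = 125.000
AUC_0→∞ (intramuscular injection) = 131.965 + 125.000 = 256.965 mg/L·hr
F = (AUC_ev/D_ev)/(AUC_iv/D_iv) = (256.965/20)/(367/20) = 12.84825/18.35 = 0.7002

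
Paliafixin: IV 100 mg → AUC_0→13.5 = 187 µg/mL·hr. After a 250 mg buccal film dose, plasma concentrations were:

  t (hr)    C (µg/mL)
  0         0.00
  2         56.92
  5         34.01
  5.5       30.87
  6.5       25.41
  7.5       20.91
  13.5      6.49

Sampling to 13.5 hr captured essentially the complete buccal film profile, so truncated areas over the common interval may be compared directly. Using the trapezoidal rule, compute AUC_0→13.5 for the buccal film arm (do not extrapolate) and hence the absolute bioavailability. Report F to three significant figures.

Trapezoidal AUC_0→13.5 (buccal film):
  [0→2]: (0.00+56.92)/2 × 2 = 56.92
  [2→5]: (56.92+34.01)/2 × 3 = 136.395
  [5→5.5]: (34.01+30.87)/2 × 0.5 = 16.22
  [5.5→6.5]: (30.87+25.41)/2 × 1 = 28.14
  [6.5→7.5]: (25.41+20.91)/2 × 1 = 23.16
  [7.5→13.5]: (20.91+6.49)/2 × 6 = 82.2
  Sum = 343.035 µg/mL·hr
F = (AUC_ev/D_ev)/(AUC_iv/D_iv) = (343.035/250)/(187/100) = 1.37214/1.87 = 0.7338

F = 0.734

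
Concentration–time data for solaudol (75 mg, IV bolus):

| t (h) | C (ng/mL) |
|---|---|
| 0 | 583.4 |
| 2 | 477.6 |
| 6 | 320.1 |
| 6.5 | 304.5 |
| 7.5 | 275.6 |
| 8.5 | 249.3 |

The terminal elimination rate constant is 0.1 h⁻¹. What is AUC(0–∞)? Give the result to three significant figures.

AUC = 5860 ng/mL·h

Trapezoidal AUC_0→8.5:
  [0→2]: (583.4+477.6)/2 × 2 = 1061.0
  [2→6]: (477.6+320.1)/2 × 4 = 1595.4
  [6→6.5]: (320.1+304.5)/2 × 0.5 = 156.15
  [6.5→7.5]: (304.5+275.6)/2 × 1 = 290.05
  [7.5→8.5]: (275.6+249.3)/2 × 1 = 262.45
  Sum = 3365.05 ng/mL·h
Extrapolated tail: C_last / k_e = 249.3 / 0.1 = 2493.000
AUC_0→∞ = 3365.05 + 2493.000 = 5858.05 ng/mL·h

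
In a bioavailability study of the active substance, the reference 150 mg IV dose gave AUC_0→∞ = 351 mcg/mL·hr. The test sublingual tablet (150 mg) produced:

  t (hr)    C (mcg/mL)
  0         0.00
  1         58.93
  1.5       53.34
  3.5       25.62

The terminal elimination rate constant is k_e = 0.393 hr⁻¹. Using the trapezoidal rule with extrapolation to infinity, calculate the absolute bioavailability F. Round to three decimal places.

F = 0.575

Trapezoidal AUC_0→3.5 (sublingual tablet):
  [0→1]: (0.00+58.93)/2 × 1 = 29.465
  [1→1.5]: (58.93+53.34)/2 × 0.5 = 28.0675
  [1.5→3.5]: (53.34+25.62)/2 × 2 = 78.96
  Sum = 136.4925 mcg/mL·hr
Tail: C_last/k_e = 25.62/0.393 = 65.191
AUC_0→∞ (sublingual tablet) = 136.4925 + 65.191 = 201.6835 mcg/mL·hr
F = (AUC_ev/D_ev)/(AUC_iv/D_iv) = (201.6835/150)/(351/150) = 1.34456/2.34 = 0.5746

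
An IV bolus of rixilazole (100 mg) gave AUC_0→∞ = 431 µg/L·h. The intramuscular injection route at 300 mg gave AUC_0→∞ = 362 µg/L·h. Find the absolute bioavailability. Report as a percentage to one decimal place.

F = (AUC_ev / D_ev) / (AUC_iv / D_iv)
  = (362/300) / (431/100)
  = 1.20667 / 4.31 = 0.2800
  = 28.00%

F = 28.0%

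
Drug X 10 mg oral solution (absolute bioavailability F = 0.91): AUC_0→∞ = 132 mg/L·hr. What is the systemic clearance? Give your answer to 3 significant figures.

CL = F × Dose / AUC_0→∞
   = 0.91 × 10 / 132 = 0.0689394 L/hr

CL = 0.0689 L/hr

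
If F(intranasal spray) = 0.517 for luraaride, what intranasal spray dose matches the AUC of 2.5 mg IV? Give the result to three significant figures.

D_intranasal = 4.84 mg

For equal systemic exposure: F × D_ev = D_iv
D_ev = D_iv / F = 2.5 / 0.517 = 4.83559 mg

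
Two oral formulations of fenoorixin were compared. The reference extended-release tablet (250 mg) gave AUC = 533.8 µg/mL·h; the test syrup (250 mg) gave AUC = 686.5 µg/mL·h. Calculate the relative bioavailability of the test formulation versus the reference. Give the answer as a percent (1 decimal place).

F_rel = 128.6%

F_rel = (AUC_test/D_test) / (AUC_ref/D_ref)
      = (686.5/250) / (533.8/250)
      = 2.746 / 2.1352 = 1.2861 = 128.61%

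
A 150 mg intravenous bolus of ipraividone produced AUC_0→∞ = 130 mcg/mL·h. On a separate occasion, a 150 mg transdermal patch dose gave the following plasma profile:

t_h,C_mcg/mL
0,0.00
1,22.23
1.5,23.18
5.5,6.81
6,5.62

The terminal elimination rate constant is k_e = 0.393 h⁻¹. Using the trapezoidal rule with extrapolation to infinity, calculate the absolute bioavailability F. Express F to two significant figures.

Trapezoidal AUC_0→6 (transdermal patch):
  [0→1]: (0.00+22.23)/2 × 1 = 11.115
  [1→1.5]: (22.23+23.18)/2 × 0.5 = 11.3525
  [1.5→5.5]: (23.18+6.81)/2 × 4 = 59.98
  [5.5→6]: (6.81+5.62)/2 × 0.5 = 3.1075
  Sum = 85.555 mcg/mL·h
Tail: C_last/k_e = 5.62/0.393 = 14.300
AUC_0→∞ (transdermal patch) = 85.555 + 14.300 = 99.855 mcg/mL·h
F = (AUC_ev/D_ev)/(AUC_iv/D_iv) = (99.855/150)/(130/150) = 0.6657/0.866667 = 0.7681

F = 0.77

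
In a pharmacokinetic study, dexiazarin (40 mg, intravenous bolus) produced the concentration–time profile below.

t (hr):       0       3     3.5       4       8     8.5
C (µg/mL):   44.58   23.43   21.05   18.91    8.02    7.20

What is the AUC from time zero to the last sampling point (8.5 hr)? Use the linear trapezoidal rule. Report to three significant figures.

AUC = 181 µg/mL·hr

Trapezoidal AUC_0→8.5:
  [0→3]: (44.58+23.43)/2 × 3 = 102.015
  [3→3.5]: (23.43+21.05)/2 × 0.5 = 11.12
  [3.5→4]: (21.05+18.91)/2 × 0.5 = 9.99
  [4→8]: (18.91+8.02)/2 × 4 = 53.86
  [8→8.5]: (8.02+7.20)/2 × 0.5 = 3.805
  Sum = 180.79 µg/mL·hr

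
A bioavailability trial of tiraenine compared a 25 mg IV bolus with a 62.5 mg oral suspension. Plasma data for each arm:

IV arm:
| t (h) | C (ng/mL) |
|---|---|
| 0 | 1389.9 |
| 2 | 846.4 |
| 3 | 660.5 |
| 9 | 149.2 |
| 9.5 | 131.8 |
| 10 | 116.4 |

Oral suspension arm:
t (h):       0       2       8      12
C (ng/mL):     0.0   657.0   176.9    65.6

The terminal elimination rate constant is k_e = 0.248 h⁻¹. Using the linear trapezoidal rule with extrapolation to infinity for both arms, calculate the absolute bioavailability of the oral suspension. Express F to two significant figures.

Trapezoidal AUC_0→10 (IV):
  [0→2]: (1389.9+846.4)/2 × 2 = 2236.3
  [2→3]: (846.4+660.5)/2 × 1 = 753.45
  [3→9]: (660.5+149.2)/2 × 6 = 2429.1
  [9→9.5]: (149.2+131.8)/2 × 0.5 = 70.25
  [9.5→10]: (131.8+116.4)/2 × 0.5 = 62.05
  Sum = 5551.15 ng/mL·h
IV tail: 116.4/0.248 = 469.355; AUC_iv,0→∞ = 5551.15 + 469.355 = 6020.505 ng/mL·h
Trapezoidal AUC_0→12 (oral suspension):
  [0→2]: (0.0+657.0)/2 × 2 = 657.0
  [2→8]: (657.0+176.9)/2 × 6 = 2501.7
  [8→12]: (176.9+65.6)/2 × 4 = 485.0
  Sum = 3643.7 ng/mL·h
oral suspension tail: 65.6/0.248 = 264.516; AUC_ev,0→∞ = 3643.7 + 264.516 = 3908.216 ng/mL·h
F = (AUC_ev/D_ev)/(AUC_iv/D_iv) = (3908.216/62.5)/(6020.505/25) = 62.531456/240.8202 = 0.2597

F = 0.26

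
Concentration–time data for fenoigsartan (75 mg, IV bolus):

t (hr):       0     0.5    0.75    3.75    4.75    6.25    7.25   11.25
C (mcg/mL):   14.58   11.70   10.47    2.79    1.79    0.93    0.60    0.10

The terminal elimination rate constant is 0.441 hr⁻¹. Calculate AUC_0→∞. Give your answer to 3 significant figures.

AUC = 36.0 mcg/mL·hr

Trapezoidal AUC_0→11.25:
  [0→0.5]: (14.58+11.70)/2 × 0.5 = 6.57
  [0.5→0.75]: (11.70+10.47)/2 × 0.25 = 2.77125
  [0.75→3.75]: (10.47+2.79)/2 × 3 = 19.89
  [3.75→4.75]: (2.79+1.79)/2 × 1 = 2.29
  [4.75→6.25]: (1.79+0.93)/2 × 1.5 = 2.04
  [6.25→7.25]: (0.93+0.60)/2 × 1 = 0.765
  [7.25→11.25]: (0.60+0.10)/2 × 4 = 1.4
  Sum = 35.72625 mcg/mL·hr
Extrapolated tail: C_last / k_e = 0.10 / 0.441 = 0.227
AUC_0→∞ = 35.72625 + 0.227 = 35.95325 mcg/mL·hr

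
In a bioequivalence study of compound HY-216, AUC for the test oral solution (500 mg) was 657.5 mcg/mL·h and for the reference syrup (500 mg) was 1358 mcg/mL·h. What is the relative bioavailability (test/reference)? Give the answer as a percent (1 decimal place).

F_rel = (AUC_test/D_test) / (AUC_ref/D_ref)
      = (657.5/500) / (1358/500)
      = 1.315 / 2.716 = 0.4842 = 48.42%

F_rel = 48.4%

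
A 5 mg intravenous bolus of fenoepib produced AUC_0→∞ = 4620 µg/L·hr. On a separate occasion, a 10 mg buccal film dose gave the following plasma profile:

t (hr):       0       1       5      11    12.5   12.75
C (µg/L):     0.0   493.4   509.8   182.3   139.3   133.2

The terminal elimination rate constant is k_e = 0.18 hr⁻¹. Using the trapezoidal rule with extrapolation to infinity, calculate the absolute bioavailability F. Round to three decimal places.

F = 0.578

Trapezoidal AUC_0→12.75 (buccal film):
  [0→1]: (0.0+493.4)/2 × 1 = 246.7
  [1→5]: (493.4+509.8)/2 × 4 = 2006.4
  [5→11]: (509.8+182.3)/2 × 6 = 2076.3
  [11→12.5]: (182.3+139.3)/2 × 1.5 = 241.2
  [12.5→12.75]: (139.3+133.2)/2 × 0.25 = 34.0625
  Sum = 4604.6625 µg/L·hr
Tail: C_last/k_e = 133.2/0.18 = 740.000
AUC_0→∞ (buccal film) = 4604.6625 + 740.000 = 5344.6625 µg/L·hr
F = (AUC_ev/D_ev)/(AUC_iv/D_iv) = (5344.6625/10)/(4620/5) = 534.46625/924 = 0.5784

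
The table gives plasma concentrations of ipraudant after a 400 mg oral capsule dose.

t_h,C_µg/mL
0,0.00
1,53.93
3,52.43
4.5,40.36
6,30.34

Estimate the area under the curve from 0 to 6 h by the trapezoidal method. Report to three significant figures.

Trapezoidal AUC_0→6:
  [0→1]: (0.00+53.93)/2 × 1 = 26.965
  [1→3]: (53.93+52.43)/2 × 2 = 106.36
  [3→4.5]: (52.43+40.36)/2 × 1.5 = 69.5925
  [4.5→6]: (40.36+30.34)/2 × 1.5 = 53.025
  Sum = 255.9425 µg/mL·h

AUC = 256 µg/mL·h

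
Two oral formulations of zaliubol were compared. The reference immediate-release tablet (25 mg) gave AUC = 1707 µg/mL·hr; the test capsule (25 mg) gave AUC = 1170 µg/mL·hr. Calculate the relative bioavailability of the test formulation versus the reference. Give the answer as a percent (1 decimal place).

F_rel = (AUC_test/D_test) / (AUC_ref/D_ref)
      = (1170/25) / (1707/25)
      = 46.8 / 68.28 = 0.6854 = 68.54%

F_rel = 68.5%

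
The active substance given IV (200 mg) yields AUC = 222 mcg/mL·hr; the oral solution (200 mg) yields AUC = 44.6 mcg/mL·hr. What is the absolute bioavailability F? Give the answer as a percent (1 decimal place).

F = (AUC_ev / D_ev) / (AUC_iv / D_iv)
  = (44.6/200) / (222/200)
  = 0.223 / 1.11 = 0.2009
  = 20.09%

F = 20.1%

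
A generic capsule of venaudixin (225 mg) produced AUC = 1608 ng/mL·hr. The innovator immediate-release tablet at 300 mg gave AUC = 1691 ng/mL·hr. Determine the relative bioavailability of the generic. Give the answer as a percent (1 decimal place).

F_rel = 126.8%

F_rel = (AUC_test/D_test) / (AUC_ref/D_ref)
      = (1608/225) / (1691/300)
      = 7.14667 / 5.63667 = 1.2679 = 126.79%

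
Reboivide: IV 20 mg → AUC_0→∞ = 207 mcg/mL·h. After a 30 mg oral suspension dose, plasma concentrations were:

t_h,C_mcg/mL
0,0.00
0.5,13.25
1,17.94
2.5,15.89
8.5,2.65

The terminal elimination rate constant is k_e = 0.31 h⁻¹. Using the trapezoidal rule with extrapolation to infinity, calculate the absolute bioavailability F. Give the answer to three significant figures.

F = 0.324

Trapezoidal AUC_0→8.5 (oral suspension):
  [0→0.5]: (0.00+13.25)/2 × 0.5 = 3.3125
  [0.5→1]: (13.25+17.94)/2 × 0.5 = 7.7975
  [1→2.5]: (17.94+15.89)/2 × 1.5 = 25.3725
  [2.5→8.5]: (15.89+2.65)/2 × 6 = 55.62
  Sum = 92.1025 mcg/mL·h
Tail: C_last/k_e = 2.65/0.31 = 8.548
AUC_0→∞ (oral suspension) = 92.1025 + 8.548 = 100.6505 mcg/mL·h
F = (AUC_ev/D_ev)/(AUC_iv/D_iv) = (100.6505/30)/(207/20) = 3.35502/10.35 = 0.3242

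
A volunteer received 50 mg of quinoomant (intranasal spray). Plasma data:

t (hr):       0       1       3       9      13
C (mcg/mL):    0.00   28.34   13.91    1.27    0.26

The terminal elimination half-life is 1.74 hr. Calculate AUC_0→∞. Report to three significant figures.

AUC = 106 mcg/mL·hr

Trapezoidal AUC_0→13:
  [0→1]: (0.00+28.34)/2 × 1 = 14.17
  [1→3]: (28.34+13.91)/2 × 2 = 42.25
  [3→9]: (13.91+1.27)/2 × 6 = 45.54
  [9→13]: (1.27+0.26)/2 × 4 = 3.06
  Sum = 105.02 mcg/mL·hr
k_e = ln2 / t½ = 0.693147 / 1.74 = 0.3984 hr^-1
Extrapolated tail: C_last / k_e = 0.26 / 0.3984 = 0.653
AUC_0→∞ = 105.02 + 0.653 = 105.673 mcg/mL·hr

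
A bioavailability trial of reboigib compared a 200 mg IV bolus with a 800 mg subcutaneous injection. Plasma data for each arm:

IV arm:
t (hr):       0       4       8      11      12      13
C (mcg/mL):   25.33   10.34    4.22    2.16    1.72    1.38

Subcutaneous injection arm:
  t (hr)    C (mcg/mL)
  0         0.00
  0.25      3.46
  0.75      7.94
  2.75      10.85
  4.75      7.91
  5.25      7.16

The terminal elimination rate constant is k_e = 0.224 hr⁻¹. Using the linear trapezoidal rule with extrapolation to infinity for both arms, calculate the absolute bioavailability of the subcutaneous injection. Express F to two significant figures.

F = 0.16

Trapezoidal AUC_0→13 (IV):
  [0→4]: (25.33+10.34)/2 × 4 = 71.34
  [4→8]: (10.34+4.22)/2 × 4 = 29.12
  [8→11]: (4.22+2.16)/2 × 3 = 9.57
  [11→12]: (2.16+1.72)/2 × 1 = 1.94
  [12→13]: (1.72+1.38)/2 × 1 = 1.55
  Sum = 113.52 mcg/mL·hr
IV tail: 1.38/0.224 = 6.161; AUC_iv,0→∞ = 113.52 + 6.161 = 119.681 mcg/mL·hr
Trapezoidal AUC_0→5.25 (subcutaneous injection):
  [0→0.25]: (0.00+3.46)/2 × 0.25 = 0.4325
  [0.25→0.75]: (3.46+7.94)/2 × 0.5 = 2.85
  [0.75→2.75]: (7.94+10.85)/2 × 2 = 18.79
  [2.75→4.75]: (10.85+7.91)/2 × 2 = 18.76
  [4.75→5.25]: (7.91+7.16)/2 × 0.5 = 3.7675
  Sum = 44.6 mcg/mL·hr
subcutaneous injection tail: 7.16/0.224 = 31.964; AUC_ev,0→∞ = 44.6 + 31.964 = 76.564 mcg/mL·hr
F = (AUC_ev/D_ev)/(AUC_iv/D_iv) = (76.564/800)/(119.681/200) = 0.095705/0.598405 = 0.1599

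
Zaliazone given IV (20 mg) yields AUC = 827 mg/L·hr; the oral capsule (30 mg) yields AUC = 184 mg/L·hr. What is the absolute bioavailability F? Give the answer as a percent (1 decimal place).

F = 14.8%

F = (AUC_ev / D_ev) / (AUC_iv / D_iv)
  = (184/30) / (827/20)
  = 6.13333 / 41.35 = 0.1483
  = 14.83%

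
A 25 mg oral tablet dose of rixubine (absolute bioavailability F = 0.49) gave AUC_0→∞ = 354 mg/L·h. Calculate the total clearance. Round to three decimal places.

CL = 0.035 L/h

CL = F × Dose / AUC_0→∞
   = 0.49 × 25 / 354 = 0.0346045 L/h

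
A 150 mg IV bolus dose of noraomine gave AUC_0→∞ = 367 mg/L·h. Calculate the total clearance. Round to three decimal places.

CL = Dose_iv / AUC_0→∞
   = 150 / 367 = 0.408719 L/h

CL = 0.409 L/h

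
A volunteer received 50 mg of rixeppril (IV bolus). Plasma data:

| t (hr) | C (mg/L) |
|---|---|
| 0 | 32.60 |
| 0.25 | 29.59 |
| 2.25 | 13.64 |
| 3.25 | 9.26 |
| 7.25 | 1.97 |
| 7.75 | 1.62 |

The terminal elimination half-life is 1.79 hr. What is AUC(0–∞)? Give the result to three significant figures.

AUC = 90.0 mg/L·hr

Trapezoidal AUC_0→7.75:
  [0→0.25]: (32.60+29.59)/2 × 0.25 = 7.77375
  [0.25→2.25]: (29.59+13.64)/2 × 2 = 43.23
  [2.25→3.25]: (13.64+9.26)/2 × 1 = 11.45
  [3.25→7.25]: (9.26+1.97)/2 × 4 = 22.46
  [7.25→7.75]: (1.97+1.62)/2 × 0.5 = 0.8975
  Sum = 85.81125 mg/L·hr
k_e = ln2 / t½ = 0.693147 / 1.79 = 0.3872 hr^-1
Extrapolated tail: C_last / k_e = 1.62 / 0.3872 = 4.184
AUC_0→∞ = 85.81125 + 4.184 = 89.99525 mg/L·hr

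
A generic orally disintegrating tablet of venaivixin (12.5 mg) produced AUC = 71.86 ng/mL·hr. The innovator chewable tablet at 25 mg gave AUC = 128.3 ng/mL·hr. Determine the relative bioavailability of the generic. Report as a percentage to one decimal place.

F_rel = 112.0%

F_rel = (AUC_test/D_test) / (AUC_ref/D_ref)
      = (71.86/12.5) / (128.3/25)
      = 5.7488 / 5.132 = 1.1202 = 112.02%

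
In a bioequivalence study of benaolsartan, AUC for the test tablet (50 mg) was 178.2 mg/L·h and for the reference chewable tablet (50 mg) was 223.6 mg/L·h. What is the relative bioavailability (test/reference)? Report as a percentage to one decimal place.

F_rel = 79.7%

F_rel = (AUC_test/D_test) / (AUC_ref/D_ref)
      = (178.2/50) / (223.6/50)
      = 3.564 / 4.472 = 0.7970 = 79.70%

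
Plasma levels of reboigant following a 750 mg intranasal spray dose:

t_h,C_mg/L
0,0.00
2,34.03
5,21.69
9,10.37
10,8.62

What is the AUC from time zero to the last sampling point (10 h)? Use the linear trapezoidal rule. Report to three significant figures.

Trapezoidal AUC_0→10:
  [0→2]: (0.00+34.03)/2 × 2 = 34.03
  [2→5]: (34.03+21.69)/2 × 3 = 83.58
  [5→9]: (21.69+10.37)/2 × 4 = 64.12
  [9→10]: (10.37+8.62)/2 × 1 = 9.495
  Sum = 191.225 mg/L·h

AUC = 191 mg/L·h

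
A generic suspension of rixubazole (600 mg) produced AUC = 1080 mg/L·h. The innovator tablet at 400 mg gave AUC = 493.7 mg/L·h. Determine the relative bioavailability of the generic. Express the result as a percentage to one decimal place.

F_rel = 145.8%

F_rel = (AUC_test/D_test) / (AUC_ref/D_ref)
      = (1080/600) / (493.7/400)
      = 1.8 / 1.23425 = 1.4584 = 145.84%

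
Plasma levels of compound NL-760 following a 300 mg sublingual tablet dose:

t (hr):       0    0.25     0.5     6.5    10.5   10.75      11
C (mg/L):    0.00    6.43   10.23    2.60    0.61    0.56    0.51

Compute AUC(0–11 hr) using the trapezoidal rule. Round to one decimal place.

Trapezoidal AUC_0→11:
  [0→0.25]: (0.00+6.43)/2 × 0.25 = 0.80375
  [0.25→0.5]: (6.43+10.23)/2 × 0.25 = 2.0825
  [0.5→6.5]: (10.23+2.60)/2 × 6 = 38.49
  [6.5→10.5]: (2.60+0.61)/2 × 4 = 6.42
  [10.5→10.75]: (0.61+0.56)/2 × 0.25 = 0.14625
  [10.75→11]: (0.56+0.51)/2 × 0.25 = 0.13375
  Sum = 48.07625 mg/L·hr

AUC = 48.1 mg/L·hr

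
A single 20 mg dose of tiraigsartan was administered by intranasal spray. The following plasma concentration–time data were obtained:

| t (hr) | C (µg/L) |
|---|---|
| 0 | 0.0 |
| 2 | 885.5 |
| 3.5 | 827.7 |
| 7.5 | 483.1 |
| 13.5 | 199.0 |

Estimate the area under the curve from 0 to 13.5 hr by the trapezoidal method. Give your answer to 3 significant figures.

Trapezoidal AUC_0→13.5:
  [0→2]: (0.0+885.5)/2 × 2 = 885.5
  [2→3.5]: (885.5+827.7)/2 × 1.5 = 1284.9
  [3.5→7.5]: (827.7+483.1)/2 × 4 = 2621.6
  [7.5→13.5]: (483.1+199.0)/2 × 6 = 2046.3
  Sum = 6838.3 µg/L·hr

AUC = 6840 µg/L·hr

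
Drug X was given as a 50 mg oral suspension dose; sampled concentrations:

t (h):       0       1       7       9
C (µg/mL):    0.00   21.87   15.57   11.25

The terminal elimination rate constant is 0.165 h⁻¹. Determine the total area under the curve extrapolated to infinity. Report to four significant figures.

Trapezoidal AUC_0→9:
  [0→1]: (0.00+21.87)/2 × 1 = 10.935
  [1→7]: (21.87+15.57)/2 × 6 = 112.32
  [7→9]: (15.57+11.25)/2 × 2 = 26.82
  Sum = 150.075 µg/mL·h
Extrapolated tail: C_last / k_e = 11.25 / 0.165 = 68.182
AUC_0→∞ = 150.075 + 68.182 = 218.257 µg/mL·h

AUC = 218.3 µg/mL·h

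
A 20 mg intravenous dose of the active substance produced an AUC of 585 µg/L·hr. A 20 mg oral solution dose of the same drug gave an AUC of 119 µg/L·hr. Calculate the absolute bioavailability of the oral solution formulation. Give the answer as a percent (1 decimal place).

F = 20.3%

F = (AUC_ev / D_ev) / (AUC_iv / D_iv)
  = (119/20) / (585/20)
  = 5.95 / 29.25 = 0.2034
  = 20.34%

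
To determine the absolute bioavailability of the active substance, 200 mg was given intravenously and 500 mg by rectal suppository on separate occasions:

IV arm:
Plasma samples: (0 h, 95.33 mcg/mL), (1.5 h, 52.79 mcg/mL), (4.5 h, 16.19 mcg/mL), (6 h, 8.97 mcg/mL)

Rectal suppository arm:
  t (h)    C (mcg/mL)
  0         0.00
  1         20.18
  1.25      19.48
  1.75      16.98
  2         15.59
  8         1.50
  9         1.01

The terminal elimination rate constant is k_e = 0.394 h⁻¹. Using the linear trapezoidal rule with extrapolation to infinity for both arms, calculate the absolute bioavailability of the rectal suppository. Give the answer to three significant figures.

Trapezoidal AUC_0→6 (IV):
  [0→1.5]: (95.33+52.79)/2 × 1.5 = 111.09
  [1.5→4.5]: (52.79+16.19)/2 × 3 = 103.47
  [4.5→6]: (16.19+8.97)/2 × 1.5 = 18.87
  Sum = 233.43 mcg/mL·h
IV tail: 8.97/0.394 = 22.766; AUC_iv,0→∞ = 233.43 + 22.766 = 256.196 mcg/mL·h
Trapezoidal AUC_0→9 (rectal suppository):
  [0→1]: (0.00+20.18)/2 × 1 = 10.09
  [1→1.25]: (20.18+19.48)/2 × 0.25 = 4.9575
  [1.25→1.75]: (19.48+16.98)/2 × 0.5 = 9.115
  [1.75→2]: (16.98+15.59)/2 × 0.25 = 4.07125
  [2→8]: (15.59+1.50)/2 × 6 = 51.27
  [8→9]: (1.50+1.01)/2 × 1 = 1.255
  Sum = 80.75875 mcg/mL·h
rectal suppository tail: 1.01/0.394 = 2.563; AUC_ev,0→∞ = 80.75875 + 2.563 = 83.32175 mcg/mL·h
F = (AUC_ev/D_ev)/(AUC_iv/D_iv) = (83.32175/500)/(256.196/200) = 0.1666435/1.28098 = 0.1301

F = 0.130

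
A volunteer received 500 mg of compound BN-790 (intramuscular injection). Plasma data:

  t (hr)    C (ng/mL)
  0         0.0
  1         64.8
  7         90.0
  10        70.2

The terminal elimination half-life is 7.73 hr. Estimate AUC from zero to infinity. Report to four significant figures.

Trapezoidal AUC_0→10:
  [0→1]: (0.0+64.8)/2 × 1 = 32.4
  [1→7]: (64.8+90.0)/2 × 6 = 464.4
  [7→10]: (90.0+70.2)/2 × 3 = 240.3
  Sum = 737.1 ng/mL·hr
k_e = ln2 / t½ = 0.693147 / 7.73 = 0.0897 hr^-1
Extrapolated tail: C_last / k_e = 70.2 / 0.0897 = 782.609
AUC_0→∞ = 737.1 + 782.609 = 1519.709 ng/mL·hr

AUC = 1520 ng/mL·hr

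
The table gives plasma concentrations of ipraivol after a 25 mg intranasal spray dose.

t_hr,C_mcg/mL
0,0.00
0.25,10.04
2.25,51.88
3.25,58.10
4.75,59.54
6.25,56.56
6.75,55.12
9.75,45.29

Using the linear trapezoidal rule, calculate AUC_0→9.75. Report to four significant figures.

AUC = 472.0 mcg/mL·hr

Trapezoidal AUC_0→9.75:
  [0→0.25]: (0.00+10.04)/2 × 0.25 = 1.255
  [0.25→2.25]: (10.04+51.88)/2 × 2 = 61.92
  [2.25→3.25]: (51.88+58.10)/2 × 1 = 54.99
  [3.25→4.75]: (58.10+59.54)/2 × 1.5 = 88.23
  [4.75→6.25]: (59.54+56.56)/2 × 1.5 = 87.075
  [6.25→6.75]: (56.56+55.12)/2 × 0.5 = 27.92
  [6.75→9.75]: (55.12+45.29)/2 × 3 = 150.615
  Sum = 472.005 mcg/mL·hr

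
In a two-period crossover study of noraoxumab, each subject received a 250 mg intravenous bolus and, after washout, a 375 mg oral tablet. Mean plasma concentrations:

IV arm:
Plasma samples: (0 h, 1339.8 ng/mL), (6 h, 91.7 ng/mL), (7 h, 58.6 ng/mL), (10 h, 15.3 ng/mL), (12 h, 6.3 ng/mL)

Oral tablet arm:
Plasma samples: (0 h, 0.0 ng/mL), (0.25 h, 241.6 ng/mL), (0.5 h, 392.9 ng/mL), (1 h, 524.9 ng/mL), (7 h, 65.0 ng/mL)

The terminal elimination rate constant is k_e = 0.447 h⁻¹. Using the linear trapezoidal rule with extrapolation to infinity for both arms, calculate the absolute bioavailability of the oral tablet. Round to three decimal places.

F = 0.333

Trapezoidal AUC_0→12 (IV):
  [0→6]: (1339.8+91.7)/2 × 6 = 4294.5
  [6→7]: (91.7+58.6)/2 × 1 = 75.15
  [7→10]: (58.6+15.3)/2 × 3 = 110.85
  [10→12]: (15.3+6.3)/2 × 2 = 21.6
  Sum = 4502.1 ng/mL·h
IV tail: 6.3/0.447 = 14.094; AUC_iv,0→∞ = 4502.1 + 14.094 = 4516.194 ng/mL·h
Trapezoidal AUC_0→7 (oral tablet):
  [0→0.25]: (0.0+241.6)/2 × 0.25 = 30.2
  [0.25→0.5]: (241.6+392.9)/2 × 0.25 = 79.3125
  [0.5→1]: (392.9+524.9)/2 × 0.5 = 229.45
  [1→7]: (524.9+65.0)/2 × 6 = 1769.7
  Sum = 2108.6625 ng/mL·h
oral tablet tail: 65.0/0.447 = 145.414; AUC_ev,0→∞ = 2108.6625 + 145.414 = 2254.0765 ng/mL·h
F = (AUC_ev/D_ev)/(AUC_iv/D_iv) = (2254.0765/375)/(4516.194/250) = 6.01087/18.064776 = 0.3327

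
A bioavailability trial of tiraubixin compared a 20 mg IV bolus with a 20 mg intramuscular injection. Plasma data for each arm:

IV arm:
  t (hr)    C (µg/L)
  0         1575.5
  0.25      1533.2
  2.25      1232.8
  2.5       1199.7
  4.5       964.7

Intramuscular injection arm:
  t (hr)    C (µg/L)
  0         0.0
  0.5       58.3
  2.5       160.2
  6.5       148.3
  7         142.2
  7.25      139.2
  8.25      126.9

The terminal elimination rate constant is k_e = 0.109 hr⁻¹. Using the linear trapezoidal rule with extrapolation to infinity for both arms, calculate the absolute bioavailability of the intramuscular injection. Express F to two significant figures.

F = 0.16

Trapezoidal AUC_0→4.5 (IV):
  [0→0.25]: (1575.5+1533.2)/2 × 0.25 = 388.5875
  [0.25→2.25]: (1533.2+1232.8)/2 × 2 = 2766.0
  [2.25→2.5]: (1232.8+1199.7)/2 × 0.25 = 304.0625
  [2.5→4.5]: (1199.7+964.7)/2 × 2 = 2164.4
  Sum = 5623.05 µg/L·hr
IV tail: 964.7/0.109 = 8850.459; AUC_iv,0→∞ = 5623.05 + 8850.459 = 14473.509 µg/L·hr
Trapezoidal AUC_0→8.25 (intramuscular injection):
  [0→0.5]: (0.0+58.3)/2 × 0.5 = 14.575
  [0.5→2.5]: (58.3+160.2)/2 × 2 = 218.5
  [2.5→6.5]: (160.2+148.3)/2 × 4 = 617.0
  [6.5→7]: (148.3+142.2)/2 × 0.5 = 72.625
  [7→7.25]: (142.2+139.2)/2 × 0.25 = 35.175
  [7.25→8.25]: (139.2+126.9)/2 × 1 = 133.05
  Sum = 1090.925 µg/L·hr
intramuscular injection tail: 126.9/0.109 = 1164.220; AUC_ev,0→∞ = 1090.925 + 1164.220 = 2255.145 µg/L·hr
F = (AUC_ev/D_ev)/(AUC_iv/D_iv) = (2255.145/20)/(14473.509/20) = 112.75725/723.67545 = 0.1558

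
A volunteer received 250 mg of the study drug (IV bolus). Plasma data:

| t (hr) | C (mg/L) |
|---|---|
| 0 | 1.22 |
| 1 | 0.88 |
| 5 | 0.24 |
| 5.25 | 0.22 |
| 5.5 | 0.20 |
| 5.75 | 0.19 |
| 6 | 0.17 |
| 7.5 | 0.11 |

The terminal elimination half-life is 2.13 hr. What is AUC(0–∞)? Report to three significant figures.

Trapezoidal AUC_0→7.5:
  [0→1]: (1.22+0.88)/2 × 1 = 1.05
  [1→5]: (0.88+0.24)/2 × 4 = 2.24
  [5→5.25]: (0.24+0.22)/2 × 0.25 = 0.0575
  [5.25→5.5]: (0.22+0.20)/2 × 0.25 = 0.0525
  [5.5→5.75]: (0.20+0.19)/2 × 0.25 = 0.04875
  [5.75→6]: (0.19+0.17)/2 × 0.25 = 0.045
  [6→7.5]: (0.17+0.11)/2 × 1.5 = 0.21
  Sum = 3.70375 mg/L·hr
k_e = ln2 / t½ = 0.693147 / 2.13 = 0.3254 hr^-1
Extrapolated tail: C_last / k_e = 0.11 / 0.3254 = 0.338
AUC_0→∞ = 3.70375 + 0.338 = 4.04175 mg/L·hr

AUC = 4.04 mg/L·hr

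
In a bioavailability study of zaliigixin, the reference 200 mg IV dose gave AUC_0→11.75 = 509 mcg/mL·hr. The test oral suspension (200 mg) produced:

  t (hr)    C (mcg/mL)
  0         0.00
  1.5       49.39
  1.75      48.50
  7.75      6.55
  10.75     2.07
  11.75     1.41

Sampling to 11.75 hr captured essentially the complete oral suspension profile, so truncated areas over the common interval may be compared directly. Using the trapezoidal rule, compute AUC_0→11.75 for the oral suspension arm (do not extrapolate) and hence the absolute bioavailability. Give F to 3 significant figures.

Trapezoidal AUC_0→11.75 (oral suspension):
  [0→1.5]: (0.00+49.39)/2 × 1.5 = 37.0425
  [1.5→1.75]: (49.39+48.50)/2 × 0.25 = 12.23625
  [1.75→7.75]: (48.50+6.55)/2 × 6 = 165.15
  [7.75→10.75]: (6.55+2.07)/2 × 3 = 12.93
  [10.75→11.75]: (2.07+1.41)/2 × 1 = 1.74
  Sum = 229.09875 mcg/mL·hr
F = (AUC_ev/D_ev)/(AUC_iv/D_iv) = (229.09875/200)/(509/200) = 1.14549/2.545 = 0.4501

F = 0.450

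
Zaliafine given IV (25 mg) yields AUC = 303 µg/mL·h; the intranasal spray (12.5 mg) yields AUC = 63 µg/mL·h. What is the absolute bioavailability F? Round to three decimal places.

F = (AUC_ev / D_ev) / (AUC_iv / D_iv)
  = (63/12.5) / (303/25)
  = 5.04 / 12.12 = 0.4158

F = 0.416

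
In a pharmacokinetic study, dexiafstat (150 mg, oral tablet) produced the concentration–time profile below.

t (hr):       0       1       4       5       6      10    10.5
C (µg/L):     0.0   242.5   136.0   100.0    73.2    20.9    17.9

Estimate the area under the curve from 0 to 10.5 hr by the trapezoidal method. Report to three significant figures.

AUC = 1090 µg/L·hr

Trapezoidal AUC_0→10.5:
  [0→1]: (0.0+242.5)/2 × 1 = 121.25
  [1→4]: (242.5+136.0)/2 × 3 = 567.75
  [4→5]: (136.0+100.0)/2 × 1 = 118.0
  [5→6]: (100.0+73.2)/2 × 1 = 86.6
  [6→10]: (73.2+20.9)/2 × 4 = 188.2
  [10→10.5]: (20.9+17.9)/2 × 0.5 = 9.7
  Sum = 1091.5 µg/L·hr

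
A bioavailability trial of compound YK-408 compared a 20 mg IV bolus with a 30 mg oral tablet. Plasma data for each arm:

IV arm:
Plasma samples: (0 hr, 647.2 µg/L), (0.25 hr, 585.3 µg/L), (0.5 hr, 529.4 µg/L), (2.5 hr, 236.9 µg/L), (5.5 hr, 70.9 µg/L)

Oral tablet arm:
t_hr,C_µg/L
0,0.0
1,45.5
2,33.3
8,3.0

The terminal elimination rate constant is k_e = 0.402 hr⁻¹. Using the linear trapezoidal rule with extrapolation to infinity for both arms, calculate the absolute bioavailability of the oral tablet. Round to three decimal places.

Trapezoidal AUC_0→5.5 (IV):
  [0→0.25]: (647.2+585.3)/2 × 0.25 = 154.0625
  [0.25→0.5]: (585.3+529.4)/2 × 0.25 = 139.3375
  [0.5→2.5]: (529.4+236.9)/2 × 2 = 766.3
  [2.5→5.5]: (236.9+70.9)/2 × 3 = 461.7
  Sum = 1521.4 µg/L·hr
IV tail: 70.9/0.402 = 176.368; AUC_iv,0→∞ = 1521.4 + 176.368 = 1697.768 µg/L·hr
Trapezoidal AUC_0→8 (oral tablet):
  [0→1]: (0.0+45.5)/2 × 1 = 22.75
  [1→2]: (45.5+33.3)/2 × 1 = 39.4
  [2→8]: (33.3+3.0)/2 × 6 = 108.9
  Sum = 171.05 µg/L·hr
oral tablet tail: 3.0/0.402 = 7.463; AUC_ev,0→∞ = 171.05 + 7.463 = 178.513 µg/L·hr
F = (AUC_ev/D_ev)/(AUC_iv/D_iv) = (178.513/30)/(1697.768/20) = 5.95043/84.8884 = 0.0701

F = 0.070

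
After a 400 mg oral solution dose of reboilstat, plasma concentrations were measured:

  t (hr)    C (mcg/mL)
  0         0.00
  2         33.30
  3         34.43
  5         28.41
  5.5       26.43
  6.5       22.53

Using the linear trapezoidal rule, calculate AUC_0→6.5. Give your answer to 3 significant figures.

Trapezoidal AUC_0→6.5:
  [0→2]: (0.00+33.30)/2 × 2 = 33.3
  [2→3]: (33.30+34.43)/2 × 1 = 33.865
  [3→5]: (34.43+28.41)/2 × 2 = 62.84
  [5→5.5]: (28.41+26.43)/2 × 0.5 = 13.71
  [5.5→6.5]: (26.43+22.53)/2 × 1 = 24.48
  Sum = 168.195 mcg/mL·hr

AUC = 168 mcg/mL·hr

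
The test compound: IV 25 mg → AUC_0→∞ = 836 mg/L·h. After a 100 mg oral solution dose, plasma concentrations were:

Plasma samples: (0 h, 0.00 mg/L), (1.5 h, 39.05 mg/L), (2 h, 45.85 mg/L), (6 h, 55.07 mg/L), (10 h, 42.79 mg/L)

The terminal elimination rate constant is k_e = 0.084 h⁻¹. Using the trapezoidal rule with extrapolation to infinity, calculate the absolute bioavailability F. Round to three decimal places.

Trapezoidal AUC_0→10 (oral solution):
  [0→1.5]: (0.00+39.05)/2 × 1.5 = 29.2875
  [1.5→2]: (39.05+45.85)/2 × 0.5 = 21.225
  [2→6]: (45.85+55.07)/2 × 4 = 201.84
  [6→10]: (55.07+42.79)/2 × 4 = 195.72
  Sum = 448.0725 mg/L·h
Tail: C_last/k_e = 42.79/0.084 = 509.405
AUC_0→∞ (oral solution) = 448.0725 + 509.405 = 957.4775 mg/L·h
F = (AUC_ev/D_ev)/(AUC_iv/D_iv) = (957.4775/100)/(836/25) = 9.574775/33.44 = 0.2863

F = 0.286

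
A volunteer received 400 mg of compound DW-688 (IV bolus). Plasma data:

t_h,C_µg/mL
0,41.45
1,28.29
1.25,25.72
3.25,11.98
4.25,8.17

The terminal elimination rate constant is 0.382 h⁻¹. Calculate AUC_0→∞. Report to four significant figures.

Trapezoidal AUC_0→4.25:
  [0→1]: (41.45+28.29)/2 × 1 = 34.87
  [1→1.25]: (28.29+25.72)/2 × 0.25 = 6.75125
  [1.25→3.25]: (25.72+11.98)/2 × 2 = 37.7
  [3.25→4.25]: (11.98+8.17)/2 × 1 = 10.075
  Sum = 89.39625 µg/mL·h
Extrapolated tail: C_last / k_e = 8.17 / 0.382 = 21.387
AUC_0→∞ = 89.39625 + 21.387 = 110.78325 µg/mL·h

AUC = 110.8 µg/mL·h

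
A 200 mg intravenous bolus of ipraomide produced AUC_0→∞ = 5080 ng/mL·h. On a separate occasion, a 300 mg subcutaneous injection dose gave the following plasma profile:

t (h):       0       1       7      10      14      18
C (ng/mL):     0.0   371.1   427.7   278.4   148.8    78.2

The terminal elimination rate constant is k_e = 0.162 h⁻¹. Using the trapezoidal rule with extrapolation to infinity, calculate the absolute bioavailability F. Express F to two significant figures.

F = 0.71

Trapezoidal AUC_0→18 (subcutaneous injection):
  [0→1]: (0.0+371.1)/2 × 1 = 185.55
  [1→7]: (371.1+427.7)/2 × 6 = 2396.4
  [7→10]: (427.7+278.4)/2 × 3 = 1059.15
  [10→14]: (278.4+148.8)/2 × 4 = 854.4
  [14→18]: (148.8+78.2)/2 × 4 = 454.0
  Sum = 4949.5 ng/mL·h
Tail: C_last/k_e = 78.2/0.162 = 482.716
AUC_0→∞ (subcutaneous injection) = 4949.5 + 482.716 = 5432.216 ng/mL·h
F = (AUC_ev/D_ev)/(AUC_iv/D_iv) = (5432.216/300)/(5080/200) = 18.1074/25.4 = 0.7129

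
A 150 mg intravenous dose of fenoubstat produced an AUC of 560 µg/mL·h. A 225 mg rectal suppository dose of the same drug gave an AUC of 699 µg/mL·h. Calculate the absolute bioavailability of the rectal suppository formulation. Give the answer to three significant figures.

F = 0.832

F = (AUC_ev / D_ev) / (AUC_iv / D_iv)
  = (699/225) / (560/150)
  = 3.10667 / 3.73333 = 0.8321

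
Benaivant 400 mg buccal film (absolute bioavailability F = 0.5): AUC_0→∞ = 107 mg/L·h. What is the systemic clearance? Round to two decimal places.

CL = 1.87 L/h

CL = F × Dose / AUC_0→∞
   = 0.5 × 400 / 107 = 1.86916 L/h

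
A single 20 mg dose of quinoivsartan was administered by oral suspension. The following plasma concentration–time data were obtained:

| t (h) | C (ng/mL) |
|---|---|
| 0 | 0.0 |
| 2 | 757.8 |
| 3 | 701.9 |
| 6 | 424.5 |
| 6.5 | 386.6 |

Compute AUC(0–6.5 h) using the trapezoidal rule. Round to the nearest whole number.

Trapezoidal AUC_0→6.5:
  [0→2]: (0.0+757.8)/2 × 2 = 757.8
  [2→3]: (757.8+701.9)/2 × 1 = 729.85
  [3→6]: (701.9+424.5)/2 × 3 = 1689.6
  [6→6.5]: (424.5+386.6)/2 × 0.5 = 202.775
  Sum = 3380.025 ng/mL·h

AUC = 3380 ng/mL·h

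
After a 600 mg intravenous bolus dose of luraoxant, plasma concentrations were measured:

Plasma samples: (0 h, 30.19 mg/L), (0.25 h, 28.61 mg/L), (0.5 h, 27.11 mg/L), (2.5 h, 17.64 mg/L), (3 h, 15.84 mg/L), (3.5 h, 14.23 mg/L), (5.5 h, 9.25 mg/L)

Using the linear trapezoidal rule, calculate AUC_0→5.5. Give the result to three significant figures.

Trapezoidal AUC_0→5.5:
  [0→0.25]: (30.19+28.61)/2 × 0.25 = 7.35
  [0.25→0.5]: (28.61+27.11)/2 × 0.25 = 6.965
  [0.5→2.5]: (27.11+17.64)/2 × 2 = 44.75
  [2.5→3]: (17.64+15.84)/2 × 0.5 = 8.37
  [3→3.5]: (15.84+14.23)/2 × 0.5 = 7.5175
  [3.5→5.5]: (14.23+9.25)/2 × 2 = 23.48
  Sum = 98.4325 mg/L·h

AUC = 98.4 mg/L·h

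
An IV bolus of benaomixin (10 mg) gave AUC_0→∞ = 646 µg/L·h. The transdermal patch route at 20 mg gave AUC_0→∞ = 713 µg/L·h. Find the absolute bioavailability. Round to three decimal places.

F = (AUC_ev / D_ev) / (AUC_iv / D_iv)
  = (713/20) / (646/10)
  = 35.65 / 64.6 = 0.5519

F = 0.552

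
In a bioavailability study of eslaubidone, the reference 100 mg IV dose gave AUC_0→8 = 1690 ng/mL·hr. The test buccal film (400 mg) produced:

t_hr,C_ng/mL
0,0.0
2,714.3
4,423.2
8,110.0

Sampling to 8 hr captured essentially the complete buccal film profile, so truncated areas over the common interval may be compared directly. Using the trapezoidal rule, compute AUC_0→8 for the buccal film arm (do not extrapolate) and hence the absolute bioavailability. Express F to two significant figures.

Trapezoidal AUC_0→8 (buccal film):
  [0→2]: (0.0+714.3)/2 × 2 = 714.3
  [2→4]: (714.3+423.2)/2 × 2 = 1137.5
  [4→8]: (423.2+110.0)/2 × 4 = 1066.4
  Sum = 2918.2 ng/mL·hr
F = (AUC_ev/D_ev)/(AUC_iv/D_iv) = (2918.2/400)/(1690/100) = 7.2955/16.9 = 0.4317

F = 0.43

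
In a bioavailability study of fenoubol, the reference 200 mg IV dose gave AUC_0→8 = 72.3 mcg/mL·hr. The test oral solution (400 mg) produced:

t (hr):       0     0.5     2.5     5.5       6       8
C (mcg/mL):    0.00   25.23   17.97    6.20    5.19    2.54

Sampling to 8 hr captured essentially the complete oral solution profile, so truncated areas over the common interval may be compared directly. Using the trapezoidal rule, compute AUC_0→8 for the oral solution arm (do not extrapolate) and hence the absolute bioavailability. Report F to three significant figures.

F = 0.666

Trapezoidal AUC_0→8 (oral solution):
  [0→0.5]: (0.00+25.23)/2 × 0.5 = 6.3075
  [0.5→2.5]: (25.23+17.97)/2 × 2 = 43.2
  [2.5→5.5]: (17.97+6.20)/2 × 3 = 36.255
  [5.5→6]: (6.20+5.19)/2 × 0.5 = 2.8475
  [6→8]: (5.19+2.54)/2 × 2 = 7.73
  Sum = 96.34 mcg/mL·hr
F = (AUC_ev/D_ev)/(AUC_iv/D_iv) = (96.34/400)/(72.3/200) = 0.24085/0.3615 = 0.6663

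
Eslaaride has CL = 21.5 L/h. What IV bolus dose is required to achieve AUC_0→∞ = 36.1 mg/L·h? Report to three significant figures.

Dose = 776 mg

Dose_iv = CL × AUC_0→∞
     = 21.5 × 36.1 = 776.15 mg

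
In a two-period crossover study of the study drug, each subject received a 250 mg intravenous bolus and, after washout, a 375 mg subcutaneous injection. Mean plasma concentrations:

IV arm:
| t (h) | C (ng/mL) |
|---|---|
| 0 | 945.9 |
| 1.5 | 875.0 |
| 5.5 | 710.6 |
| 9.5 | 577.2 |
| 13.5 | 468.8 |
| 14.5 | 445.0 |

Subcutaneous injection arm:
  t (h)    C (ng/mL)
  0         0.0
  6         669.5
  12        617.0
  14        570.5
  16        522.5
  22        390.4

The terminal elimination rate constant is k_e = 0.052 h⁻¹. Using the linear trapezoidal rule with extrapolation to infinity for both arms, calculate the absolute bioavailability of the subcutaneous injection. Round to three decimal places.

Trapezoidal AUC_0→14.5 (IV):
  [0→1.5]: (945.9+875.0)/2 × 1.5 = 1365.675
  [1.5→5.5]: (875.0+710.6)/2 × 4 = 3171.2
  [5.5→9.5]: (710.6+577.2)/2 × 4 = 2575.6
  [9.5→13.5]: (577.2+468.8)/2 × 4 = 2092.0
  [13.5→14.5]: (468.8+445.0)/2 × 1 = 456.9
  Sum = 9661.375 ng/mL·h
IV tail: 445.0/0.052 = 8557.692; AUC_iv,0→∞ = 9661.375 + 8557.692 = 18219.067 ng/mL·h
Trapezoidal AUC_0→22 (subcutaneous injection):
  [0→6]: (0.0+669.5)/2 × 6 = 2008.5
  [6→12]: (669.5+617.0)/2 × 6 = 3859.5
  [12→14]: (617.0+570.5)/2 × 2 = 1187.5
  [14→16]: (570.5+522.5)/2 × 2 = 1093.0
  [16→22]: (522.5+390.4)/2 × 6 = 2738.7
  Sum = 10887.2 ng/mL·h
subcutaneous injection tail: 390.4/0.052 = 7507.692; AUC_ev,0→∞ = 10887.2 + 7507.692 = 18394.892 ng/mL·h
F = (AUC_ev/D_ev)/(AUC_iv/D_iv) = (18394.892/375)/(18219.067/250) = 49.053/72.876268 = 0.6731

F = 0.673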